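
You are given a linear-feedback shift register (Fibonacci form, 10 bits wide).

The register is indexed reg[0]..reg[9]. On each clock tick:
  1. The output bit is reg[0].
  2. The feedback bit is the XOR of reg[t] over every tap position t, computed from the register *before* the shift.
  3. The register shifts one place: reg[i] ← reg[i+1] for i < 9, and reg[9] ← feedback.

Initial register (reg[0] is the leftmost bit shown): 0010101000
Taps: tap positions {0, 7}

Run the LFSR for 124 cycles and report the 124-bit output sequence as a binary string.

k : reg_k → out_k, fb_k
0: 0010101000 → 0, fb=0
1: 0101010000 → 0, fb=0
2: 1010100000 → 1, fb=1
3: 0101000001 → 0, fb=0
4: 1010000010 → 1, fb=1
5: 0100000101 → 0, fb=1
6: 1000001011 → 1, fb=1
7: 0000010111 → 0, fb=1
8: 0000101111 → 0, fb=1
9: 0001011111 → 0, fb=1
10: 0010111111 → 0, fb=1
11: 0101111111 → 0, fb=1
12: 1011111111 → 1, fb=0
13: 0111111110 → 0, fb=1
14: 1111111101 → 1, fb=0
15: 1111111010 → 1, fb=1
16: 1111110101 → 1, fb=0
17: 1111101010 → 1, fb=1
18: 1111010101 → 1, fb=0
19: 1110101010 → 1, fb=1
20: 1101010101 → 1, fb=0
21: 1010101010 → 1, fb=1
22: 0101010101 → 0, fb=1
23: 1010101011 → 1, fb=1
24: 0101010111 → 0, fb=1
25: 1010101111 → 1, fb=0
26: 0101011110 → 0, fb=1
27: 1010111101 → 1, fb=0
28: 0101111010 → 0, fb=0
29: 1011110100 → 1, fb=0
30: 0111101000 → 0, fb=0
31: 1111010000 → 1, fb=1
32: 1110100001 → 1, fb=1
33: 1101000011 → 1, fb=1
34: 1010000111 → 1, fb=0
35: 0100001110 → 0, fb=1
36: 1000011101 → 1, fb=0
37: 0000111010 → 0, fb=0
38: 0001110100 → 0, fb=1
39: 0011101001 → 0, fb=0
40: 0111010010 → 0, fb=0
41: 1110100100 → 1, fb=0
42: 1101001000 → 1, fb=1
43: 1010010001 → 1, fb=1
44: 0100100011 → 0, fb=0
45: 1001000110 → 1, fb=0
46: 0010001100 → 0, fb=1
47: 0100011001 → 0, fb=0
48: 1000110010 → 1, fb=1
49: 0001100101 → 0, fb=1
50: 0011001011 → 0, fb=0
51: 0110010110 → 0, fb=1
52: 1100101101 → 1, fb=0
53: 1001011010 → 1, fb=1
54: 0010110101 → 0, fb=1
55: 0101101011 → 0, fb=0
56: 1011010110 → 1, fb=0
57: 0110101100 → 0, fb=1
58: 1101011001 → 1, fb=1
59: 1010110011 → 1, fb=1
60: 0101100111 → 0, fb=1
61: 1011001111 → 1, fb=0
62: 0110011110 → 0, fb=1
63: 1100111101 → 1, fb=0
64: 1001111010 → 1, fb=1
65: 0011110101 → 0, fb=1
66: 0111101011 → 0, fb=0
67: 1111010110 → 1, fb=0
68: 1110101100 → 1, fb=0
69: 1101011000 → 1, fb=1
70: 1010110001 → 1, fb=1
71: 0101100011 → 0, fb=0
72: 1011000110 → 1, fb=0
73: 0110001100 → 0, fb=1
74: 1100011001 → 1, fb=1
75: 1000110011 → 1, fb=1
76: 0001100111 → 0, fb=1
77: 0011001111 → 0, fb=1
78: 0110011111 → 0, fb=1
79: 1100111111 → 1, fb=0
80: 1001111110 → 1, fb=0
81: 0011111100 → 0, fb=1
82: 0111111001 → 0, fb=0
83: 1111110010 → 1, fb=1
84: 1111100101 → 1, fb=0
85: 1111001010 → 1, fb=1
86: 1110010101 → 1, fb=0
87: 1100101010 → 1, fb=1
88: 1001010101 → 1, fb=0
89: 0010101010 → 0, fb=0
90: 0101010100 → 0, fb=1
91: 1010101001 → 1, fb=1
92: 0101010011 → 0, fb=0
93: 1010100110 → 1, fb=0
94: 0101001100 → 0, fb=1
95: 1010011001 → 1, fb=1
96: 0100110011 → 0, fb=0
97: 1001100110 → 1, fb=0
98: 0011001100 → 0, fb=1
99: 0110011001 → 0, fb=0
100: 1100110010 → 1, fb=1
101: 1001100101 → 1, fb=0
102: 0011001010 → 0, fb=0
103: 0110010100 → 0, fb=1
104: 1100101001 → 1, fb=1
105: 1001010011 → 1, fb=1
106: 0010100111 → 0, fb=1
107: 0101001111 → 0, fb=1
108: 1010011111 → 1, fb=0
109: 0100111110 → 0, fb=1
110: 1001111101 → 1, fb=0
111: 0011111010 → 0, fb=0
112: 0111110100 → 0, fb=1
113: 1111101001 → 1, fb=1
114: 1111010011 → 1, fb=1
115: 1110100111 → 1, fb=0
116: 1101001110 → 1, fb=0
117: 1010011100 → 1, fb=0
118: 0100111000 → 0, fb=0
119: 1001110000 → 1, fb=1
120: 0011100001 → 0, fb=0
121: 0111000010 → 0, fb=0
122: 1110000100 → 1, fb=0
123: 1100001000 → 1, fb=1

0010101000001011111111010101010111101000011101001000110010110101100111101011000110011111100101010100110011001010011111010011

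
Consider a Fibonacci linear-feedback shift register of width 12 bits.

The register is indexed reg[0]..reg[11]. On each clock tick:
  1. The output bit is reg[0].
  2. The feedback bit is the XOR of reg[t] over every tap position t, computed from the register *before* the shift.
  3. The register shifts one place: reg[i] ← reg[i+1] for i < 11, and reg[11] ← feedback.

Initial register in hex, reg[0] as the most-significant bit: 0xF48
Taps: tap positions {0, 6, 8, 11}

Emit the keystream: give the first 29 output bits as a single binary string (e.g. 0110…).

11110100100001100010001101101

k : reg_k → out_k, fb_k
0: 111101001000 → 1, fb=0
1: 111010010000 → 1, fb=1
2: 110100100001 → 1, fb=1
3: 101001000011 → 1, fb=0
4: 010010000110 → 0, fb=0
5: 100100001100 → 1, fb=0
6: 001000011000 → 0, fb=1
7: 010000110001 → 0, fb=0
8: 100001100010 → 1, fb=0
9: 000011000100 → 0, fb=0
10: 000110001000 → 0, fb=1
11: 001100010001 → 0, fb=1
12: 011000100011 → 0, fb=0
13: 110001000110 → 1, fb=1
14: 100010001101 → 1, fb=1
15: 000100011011 → 0, fb=0
16: 001000110110 → 0, fb=1
17: 010001101101 → 0, fb=1
18: 100011011011 → 1, fb=1
19: 000110110111 → 0, fb=0
20: 001101101110 → 0, fb=0
21: 011011011100 → 0, fb=1
22: 110110111001 → 1, fb=0
23: 101101110010 → 1, fb=0
24: 011011100100 → 0, fb=1
25: 110111001001 → 1, fb=1
26: 101110010011 → 1, fb=0
27: 011100100110 → 0, fb=1
28: 111001001101 → 1, fb=1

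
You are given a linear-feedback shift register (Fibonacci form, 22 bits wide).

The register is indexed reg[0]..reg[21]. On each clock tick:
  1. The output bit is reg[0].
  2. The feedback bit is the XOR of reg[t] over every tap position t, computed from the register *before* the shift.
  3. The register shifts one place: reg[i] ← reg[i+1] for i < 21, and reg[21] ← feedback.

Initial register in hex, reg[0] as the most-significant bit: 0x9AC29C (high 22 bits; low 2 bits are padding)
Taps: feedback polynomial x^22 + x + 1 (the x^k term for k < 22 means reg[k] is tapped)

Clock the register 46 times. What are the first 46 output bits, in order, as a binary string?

k : reg_k → out_k, fb_k
0: 1001101011000010100111 → 1, fb=1
1: 0011010110000101001111 → 0, fb=0
2: 0110101100001010011110 → 0, fb=1
3: 1101011000010100111101 → 1, fb=0
4: 1010110000101001111010 → 1, fb=1
5: 0101100001010011110101 → 0, fb=1
6: 1011000010100111101011 → 1, fb=1
7: 0110000101001111010111 → 0, fb=1
8: 1100001010011110101111 → 1, fb=0
9: 1000010100111101011110 → 1, fb=1
10: 0000101001111010111101 → 0, fb=0
11: 0001010011110101111010 → 0, fb=0
12: 0010100111101011110100 → 0, fb=0
13: 0101001111010111101000 → 0, fb=1
14: 1010011110101111010001 → 1, fb=1
15: 0100111101011110100011 → 0, fb=1
16: 1001111010111101000111 → 1, fb=1
17: 0011110101111010001111 → 0, fb=0
18: 0111101011110100011110 → 0, fb=1
19: 1111010111101000111101 → 1, fb=0
20: 1110101111010001111010 → 1, fb=0
21: 1101011110100011110100 → 1, fb=0
22: 1010111101000111101000 → 1, fb=1
23: 0101111010001111010001 → 0, fb=1
24: 1011110100011110100011 → 1, fb=1
25: 0111101000111101000111 → 0, fb=1
26: 1111010001111010001111 → 1, fb=0
27: 1110100011110100011110 → 1, fb=0
28: 1101000111101000111100 → 1, fb=0
29: 1010001111010001111000 → 1, fb=1
30: 0100011110100011110001 → 0, fb=1
31: 1000111101000111100011 → 1, fb=1
32: 0001111010001111000111 → 0, fb=0
33: 0011110100011110001110 → 0, fb=0
34: 0111101000111100011100 → 0, fb=1
35: 1111010001111000111001 → 1, fb=0
36: 1110100011110001110010 → 1, fb=0
37: 1101000111100011100100 → 1, fb=0
38: 1010001111000111001000 → 1, fb=1
39: 0100011110001110010001 → 0, fb=1
40: 1000111100011100100011 → 1, fb=1
41: 0001111000111001000111 → 0, fb=0
42: 0011110001110010001110 → 0, fb=0
43: 0111100011100100011100 → 0, fb=1
44: 1111000111001000111001 → 1, fb=0
45: 1110001110010001110010 → 1, fb=0

1001101011000010100111101011110100011110100011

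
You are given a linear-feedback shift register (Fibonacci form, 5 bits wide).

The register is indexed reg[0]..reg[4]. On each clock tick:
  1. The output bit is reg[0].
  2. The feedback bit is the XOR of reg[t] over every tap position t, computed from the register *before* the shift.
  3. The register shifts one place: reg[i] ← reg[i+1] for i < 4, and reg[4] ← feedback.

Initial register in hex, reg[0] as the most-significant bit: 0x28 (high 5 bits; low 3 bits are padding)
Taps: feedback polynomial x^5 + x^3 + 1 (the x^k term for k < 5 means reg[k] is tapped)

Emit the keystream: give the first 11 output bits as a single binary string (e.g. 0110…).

step | reg (before) | out | fb
   0 | 00101 | 0 | 0
   1 | 01010 | 0 | 1
   2 | 10101 | 1 | 1
   3 | 01011 | 0 | 1
   4 | 10111 | 1 | 0
   5 | 01110 | 0 | 1
   6 | 11101 | 1 | 1
   7 | 11011 | 1 | 0
   8 | 10110 | 1 | 0
   9 | 01100 | 0 | 0
  10 | 11000 | 1 | 1

00101011101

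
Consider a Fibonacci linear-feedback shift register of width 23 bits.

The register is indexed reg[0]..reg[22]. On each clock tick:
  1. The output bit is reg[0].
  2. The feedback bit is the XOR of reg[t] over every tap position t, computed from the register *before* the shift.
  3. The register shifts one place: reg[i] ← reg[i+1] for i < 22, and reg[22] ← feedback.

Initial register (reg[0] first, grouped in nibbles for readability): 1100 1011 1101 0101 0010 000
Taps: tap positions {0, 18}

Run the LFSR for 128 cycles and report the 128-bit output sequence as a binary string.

11001011110101010010000010010011001100111101111111011000101000101010101011100110011101101110001011011010001111000010010010010000

step | reg (before) | out | fb
   0 | 11001011110101010010000 | 1 | 0
   1 | 10010111101010100100000 | 1 | 1
   2 | 00101111010101001000001 | 0 | 0
   3 | 01011110101010010000010 | 0 | 0
   4 | 10111101010100100000100 | 1 | 1
   5 | 01111010101001000001001 | 0 | 0
   6 | 11110101010010000010010 | 1 | 0
   7 | 11101010100100000100100 | 1 | 1
   8 | 11010101001000001001001 | 1 | 1
   9 | 10101010010000010010011 | 1 | 0
  10 | 01010100100000100100110 | 0 | 0
  11 | 10101001000001001001100 | 1 | 1
  12 | 01010010000010010011001 | 0 | 1
  13 | 10100100000100100110011 | 1 | 0
  14 | 01001000001001001100110 | 0 | 0
  15 | 10010000010010011001100 | 1 | 1
  16 | 00100000100100110011001 | 0 | 1
  17 | 01000001001001100110011 | 0 | 1
  18 | 10000010010011001100111 | 1 | 1
  19 | 00000100100110011001111 | 0 | 0
  20 | 00001001001100110011110 | 0 | 1
  21 | 00010010011001100111101 | 0 | 1
  22 | 00100100110011001111011 | 0 | 1
  23 | 01001001100110011110111 | 0 | 1
  24 | 10010011001100111101111 | 1 | 1
  25 | 00100110011001111011111 | 0 | 1
  26 | 01001100110011110111111 | 0 | 1
  27 | 10011001100111101111111 | 1 | 0
  28 | 00110011001111011111110 | 0 | 1
  29 | 01100110011110111111101 | 0 | 1
  30 | 11001100111101111111011 | 1 | 0
  31 | 10011001111011111110110 | 1 | 0
  32 | 00110011110111111101100 | 0 | 0
  33 | 01100111101111111011000 | 0 | 1
  34 | 11001111011111110110001 | 1 | 0
  35 | 10011110111111101100010 | 1 | 1
  36 | 00111101111111011000101 | 0 | 0
  37 | 01111011111110110001010 | 0 | 0
  38 | 11110111111101100010100 | 1 | 0
  39 | 11101111111011000101000 | 1 | 1
  40 | 11011111110110001010001 | 1 | 0
  41 | 10111111101100010100010 | 1 | 1
  42 | 01111111011000101000101 | 0 | 0
  43 | 11111110110001010001010 | 1 | 1
  44 | 11111101100010100010101 | 1 | 0
  45 | 11111011000101000101010 | 1 | 1
  46 | 11110110001010001010101 | 1 | 0
  47 | 11101100010100010101010 | 1 | 1
  48 | 11011000101000101010101 | 1 | 0
  49 | 10110001010001010101010 | 1 | 1
  50 | 01100010100010101010101 | 0 | 1
  51 | 11000101000101010101011 | 1 | 1
  52 | 10001010001010101010111 | 1 | 0
  53 | 00010100010101010101110 | 0 | 0
  54 | 00101000101010101011100 | 0 | 1
  55 | 01010001010101010111001 | 0 | 1
  56 | 10100010101010101110011 | 1 | 0
  57 | 01000101010101011100110 | 0 | 0
  58 | 10001010101010111001100 | 1 | 1
  59 | 00010101010101110011001 | 0 | 1
  60 | 00101010101011100110011 | 0 | 1
  61 | 01010101010111001100111 | 0 | 0
  62 | 10101010101110011001110 | 1 | 1
  63 | 01010101011100110011101 | 0 | 1
  64 | 10101010111001100111011 | 1 | 0
  65 | 01010101110011001110110 | 0 | 1
  66 | 10101011100110011101101 | 1 | 1
  67 | 01010111001100111011011 | 0 | 1
  68 | 10101110011001110110111 | 1 | 0
  69 | 01011100110011101101110 | 0 | 0
  70 | 10111001100111011011100 | 1 | 0
  71 | 01110011001110110111000 | 0 | 1
  72 | 11100110011101101110001 | 1 | 0
  73 | 11001100111011011100010 | 1 | 1
  74 | 10011001110110111000101 | 1 | 1
  75 | 00110011101101110001011 | 0 | 0
  76 | 01100111011011100010110 | 0 | 1
  77 | 11001110110111000101101 | 1 | 1
  78 | 10011101101110001011011 | 1 | 0
  79 | 00111011011100010110110 | 0 | 1
  80 | 01110110111000101101101 | 0 | 0
  81 | 11101101110001011011010 | 1 | 0
  82 | 11011011100010110110100 | 1 | 0
  83 | 10110111000101101101000 | 1 | 1
  84 | 01101110001011011010001 | 0 | 1
  85 | 11011100010110110100011 | 1 | 1
  86 | 10111000101101101000111 | 1 | 1
  87 | 01110001011011010001111 | 0 | 0
  88 | 11100010110110100011110 | 1 | 0
  89 | 11000101101101000111100 | 1 | 0
  90 | 10001011011010001111000 | 1 | 0
  91 | 00010110110100011110000 | 0 | 1
  92 | 00101101101000111100001 | 0 | 0
  93 | 01011011010001111000010 | 0 | 0
  94 | 10110110100011110000100 | 1 | 1
  95 | 01101101000111100001001 | 0 | 0
  96 | 11011010001111000010010 | 1 | 0
  97 | 10110100011110000100100 | 1 | 1
  98 | 01101000111100001001001 | 0 | 0
  99 | 11010001111000010010010 | 1 | 0
 100 | 10100011110000100100100 | 1 | 1
 101 | 01000111100001001001001 | 0 | 0
 102 | 10001111000010010010010 | 1 | 0
 103 | 00011110000100100100100 | 0 | 0
 104 | 00111100001001001001000 | 0 | 0
 105 | 01111000010010010010000 | 0 | 1
 106 | 11110000100100100100001 | 1 | 1
 107 | 11100001001001001000011 | 1 | 1
 108 | 11000010010010010000111 | 1 | 1
 109 | 10000100100100100001111 | 1 | 1
 110 | 00001001001001000011111 | 0 | 1
 111 | 00010010010010000111111 | 0 | 1
 112 | 00100100100100001111111 | 0 | 1
 113 | 01001001001000011111111 | 0 | 1
 114 | 10010010010000111111111 | 1 | 0
 115 | 00100100100001111111110 | 0 | 1
 116 | 01001001000011111111101 | 0 | 1
 117 | 10010010000111111111011 | 1 | 0
 118 | 00100100001111111110110 | 0 | 1
 119 | 01001000011111111101101 | 0 | 0
 120 | 10010000111111111011010 | 1 | 0
 121 | 00100001111111110110100 | 0 | 1
 122 | 01000011111111101101001 | 0 | 0
 123 | 10000111111111011010010 | 1 | 0
 124 | 00001111111110110100100 | 0 | 0
 125 | 00011111111101101001000 | 0 | 0
 126 | 00111111111011010010000 | 0 | 1
 127 | 01111111110110100100001 | 0 | 0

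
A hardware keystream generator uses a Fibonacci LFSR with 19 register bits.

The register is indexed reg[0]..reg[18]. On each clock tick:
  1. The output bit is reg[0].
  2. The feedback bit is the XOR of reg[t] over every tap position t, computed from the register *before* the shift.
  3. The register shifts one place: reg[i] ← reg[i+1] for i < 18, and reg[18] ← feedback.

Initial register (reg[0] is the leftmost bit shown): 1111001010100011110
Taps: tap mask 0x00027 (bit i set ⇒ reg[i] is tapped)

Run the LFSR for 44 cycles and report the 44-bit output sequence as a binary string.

step | reg (before) | out | fb
   0 | 1111001010100011110 | 1 | 1
   1 | 1110010101000111101 | 1 | 0
   2 | 1100101010001111010 | 1 | 0
   3 | 1001010100011110100 | 1 | 0
   4 | 0010101000111101000 | 0 | 1
   5 | 0101010001111010001 | 0 | 0
   6 | 1010100011110100010 | 1 | 0
   7 | 0101000111101000100 | 0 | 1
   8 | 1010001111010001001 | 1 | 0
   9 | 0100011110100010010 | 0 | 0
  10 | 1000111101000100100 | 1 | 0
  11 | 0001111010001001000 | 0 | 1
  12 | 0011110100010010001 | 0 | 0
  13 | 0111101000100100010 | 0 | 0
  14 | 1111010001001000100 | 1 | 0
  15 | 1110100010010001000 | 1 | 1
  16 | 1101000100100010001 | 1 | 0
  17 | 1010001001000100010 | 1 | 0
  18 | 0100010010001000100 | 0 | 0
  19 | 1000100100010001000 | 1 | 1
  20 | 0001001000100010001 | 0 | 0
  21 | 0010010001000100010 | 0 | 0
  22 | 0100100010001000100 | 0 | 1
  23 | 1001000100010001001 | 1 | 1
  24 | 0010001000100010011 | 0 | 1
  25 | 0100010001000100111 | 0 | 0
  26 | 1000100010001001110 | 1 | 1
  27 | 0001000100010011101 | 0 | 0
  28 | 0010001000100111010 | 0 | 1
  29 | 0100010001001110101 | 0 | 0
  30 | 1000100010011101010 | 1 | 1
  31 | 0001000100111010101 | 0 | 0
  32 | 0010001001110101010 | 0 | 1
  33 | 0100010011101010101 | 0 | 0
  34 | 1000100111010101010 | 1 | 1
  35 | 0001001110101010101 | 0 | 0
  36 | 0010011101010101010 | 0 | 0
  37 | 0100111010101010100 | 0 | 0
  38 | 1001110101010101000 | 1 | 0
  39 | 0011101010101010000 | 0 | 1
  40 | 0111010101010100001 | 0 | 1
  41 | 1110101010101000011 | 1 | 1
  42 | 1101010101010000111 | 1 | 1
  43 | 1010101010100001111 | 1 | 0

11110010101000111101000100100010001000100111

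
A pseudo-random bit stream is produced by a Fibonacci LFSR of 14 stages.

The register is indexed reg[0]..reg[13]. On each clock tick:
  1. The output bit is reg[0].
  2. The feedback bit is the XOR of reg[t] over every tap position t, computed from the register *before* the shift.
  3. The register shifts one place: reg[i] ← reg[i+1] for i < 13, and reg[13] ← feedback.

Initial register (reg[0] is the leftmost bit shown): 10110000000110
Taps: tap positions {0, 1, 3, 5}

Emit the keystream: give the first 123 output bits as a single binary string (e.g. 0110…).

101100000001100101001111001000010011000100110011111100101101011101101100101111010001111000110000010101110110001010111011100

step | reg (before) | out | fb
   0 | 10110000000110 | 1 | 0
   1 | 01100000001100 | 0 | 1
   2 | 11000000011001 | 1 | 0
   3 | 10000000110010 | 1 | 1
   4 | 00000001100101 | 0 | 0
   5 | 00000011001010 | 0 | 0
   6 | 00000110010100 | 0 | 1
   7 | 00001100101001 | 0 | 1
   8 | 00011001010011 | 0 | 1
   9 | 00110010100111 | 0 | 1
  10 | 01100101001111 | 0 | 0
  11 | 11001010011110 | 1 | 0
  12 | 10010100111100 | 1 | 1
  13 | 00101001111001 | 0 | 0
  14 | 01010011110010 | 0 | 0
  15 | 10100111100100 | 1 | 0
  16 | 01001111001000 | 0 | 0
  17 | 10011110010000 | 1 | 1
  18 | 00111100100001 | 0 | 0
  19 | 01111001000010 | 0 | 0
  20 | 11110010000100 | 1 | 1
  21 | 11100100001001 | 1 | 1
  22 | 11001000010011 | 1 | 0
  23 | 10010000100110 | 1 | 0
  24 | 00100001001100 | 0 | 0
  25 | 01000010011000 | 0 | 1
  26 | 10000100110001 | 1 | 0
  27 | 00001001100010 | 0 | 0
  28 | 00010011000100 | 0 | 1
  29 | 00100110001001 | 0 | 1
  30 | 01001100010011 | 0 | 0
  31 | 10011000100110 | 1 | 0
  32 | 00110001001100 | 0 | 1
  33 | 01100010011001 | 0 | 1
  34 | 11000100110011 | 1 | 1
  35 | 10001001100111 | 1 | 1
  36 | 00010011001111 | 0 | 1
  37 | 00100110011111 | 0 | 1
  38 | 01001100111111 | 0 | 0
  39 | 10011001111110 | 1 | 0
  40 | 00110011111100 | 0 | 1
  41 | 01100111111001 | 0 | 0
  42 | 11001111110010 | 1 | 1
  43 | 10011111100101 | 1 | 1
  44 | 00111111001011 | 0 | 0
  45 | 01111110010110 | 0 | 1
  46 | 11111100101101 | 1 | 0
  47 | 11111001011010 | 1 | 1
  48 | 11110010110101 | 1 | 1
  49 | 11100101101011 | 1 | 1
  50 | 11001011010111 | 1 | 0
  51 | 10010110101110 | 1 | 1
  52 | 00101101011101 | 0 | 1
  53 | 01011010111011 | 0 | 0
  54 | 10110101110110 | 1 | 1
  55 | 01101011101101 | 0 | 1
  56 | 11010111011011 | 1 | 0
  57 | 10101110110110 | 1 | 0
  58 | 01011101101100 | 0 | 1
  59 | 10111011011001 | 1 | 0
  60 | 01110110110010 | 0 | 1
  61 | 11101101100101 | 1 | 1
  62 | 11011011001011 | 1 | 1
  63 | 10110110010111 | 1 | 1
  64 | 01101100101111 | 0 | 0
  65 | 11011001011110 | 1 | 1
  66 | 10110010111101 | 1 | 0
  67 | 01100101111010 | 0 | 0
  68 | 11001011110100 | 1 | 0
  69 | 10010111101000 | 1 | 1
  70 | 00101111010001 | 0 | 1
  71 | 01011110100011 | 0 | 1
  72 | 10111101000111 | 1 | 1
  73 | 01111010001111 | 0 | 0
  74 | 11110100011110 | 1 | 0
  75 | 11101000111100 | 1 | 0
  76 | 11010001111000 | 1 | 1
  77 | 10100011110001 | 1 | 1
  78 | 01000111100011 | 0 | 0
  79 | 10001111000110 | 1 | 0
  80 | 00011110001100 | 0 | 0
  81 | 00111100011000 | 0 | 0
  82 | 01111000110000 | 0 | 0
  83 | 11110001100000 | 1 | 1
  84 | 11100011000001 | 1 | 0
  85 | 11000110000010 | 1 | 1
  86 | 10001100000101 | 1 | 0
  87 | 00011000001010 | 0 | 1
  88 | 00110000010101 | 0 | 1
  89 | 01100000101011 | 0 | 1
  90 | 11000001010111 | 1 | 0
  91 | 10000010101110 | 1 | 1
  92 | 00000101011101 | 0 | 1
  93 | 00001010111011 | 0 | 0
  94 | 00010101110110 | 0 | 0
  95 | 00101011101100 | 0 | 0
  96 | 01010111011000 | 0 | 1
  97 | 10101110110001 | 1 | 0
  98 | 01011101100010 | 0 | 1
  99 | 10111011000101 | 1 | 0
 100 | 01110110001010 | 0 | 1
 101 | 11101100010101 | 1 | 1
 102 | 11011000101011 | 1 | 1
 103 | 10110001010111 | 1 | 0
 104 | 01100010101110 | 0 | 1
 105 | 11000101011101 | 1 | 1
 106 | 10001010111011 | 1 | 1
 107 | 00010101110111 | 0 | 0
 108 | 00101011101110 | 0 | 0
 109 | 01010111011100 | 0 | 1
 110 | 10101110111001 | 1 | 0
 111 | 01011101110010 | 0 | 1
 112 | 10111011100101 | 1 | 0
 113 | 01110111001010 | 0 | 1
 114 | 11101110010101 | 1 | 1
 115 | 11011100101011 | 1 | 0
 116 | 10111001010110 | 1 | 0
 117 | 01110010101100 | 0 | 0
 118 | 11100101011000 | 1 | 1
 119 | 11001010110001 | 1 | 0
 120 | 10010101100010 | 1 | 1
 121 | 00101011000101 | 0 | 0
 122 | 01010110001010 | 0 | 1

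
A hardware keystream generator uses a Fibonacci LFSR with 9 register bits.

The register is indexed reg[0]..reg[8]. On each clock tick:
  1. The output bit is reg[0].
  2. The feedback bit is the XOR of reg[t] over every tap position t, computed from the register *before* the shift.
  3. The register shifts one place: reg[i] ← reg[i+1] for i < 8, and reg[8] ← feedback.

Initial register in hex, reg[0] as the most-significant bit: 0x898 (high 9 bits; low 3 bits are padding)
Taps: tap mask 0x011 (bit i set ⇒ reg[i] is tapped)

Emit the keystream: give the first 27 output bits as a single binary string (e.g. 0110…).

step | reg (before) | out | fb
   0 | 100010011 | 1 | 0
   1 | 000100110 | 0 | 0
   2 | 001001100 | 0 | 0
   3 | 010011000 | 0 | 1
   4 | 100110001 | 1 | 0
   5 | 001100010 | 0 | 0
   6 | 011000100 | 0 | 0
   7 | 110001000 | 1 | 1
   8 | 100010001 | 1 | 0
   9 | 000100010 | 0 | 0
  10 | 001000100 | 0 | 0
  11 | 010001000 | 0 | 0
  12 | 100010000 | 1 | 0
  13 | 000100000 | 0 | 0
  14 | 001000000 | 0 | 0
  15 | 010000000 | 0 | 0
  16 | 100000000 | 1 | 1
  17 | 000000001 | 0 | 0
  18 | 000000010 | 0 | 0
  19 | 000000100 | 0 | 0
  20 | 000001000 | 0 | 0
  21 | 000010000 | 0 | 1
  22 | 000100001 | 0 | 0
  23 | 001000010 | 0 | 0
  24 | 010000100 | 0 | 0
  25 | 100001000 | 1 | 1
  26 | 000010001 | 0 | 1

100010011000100010000000010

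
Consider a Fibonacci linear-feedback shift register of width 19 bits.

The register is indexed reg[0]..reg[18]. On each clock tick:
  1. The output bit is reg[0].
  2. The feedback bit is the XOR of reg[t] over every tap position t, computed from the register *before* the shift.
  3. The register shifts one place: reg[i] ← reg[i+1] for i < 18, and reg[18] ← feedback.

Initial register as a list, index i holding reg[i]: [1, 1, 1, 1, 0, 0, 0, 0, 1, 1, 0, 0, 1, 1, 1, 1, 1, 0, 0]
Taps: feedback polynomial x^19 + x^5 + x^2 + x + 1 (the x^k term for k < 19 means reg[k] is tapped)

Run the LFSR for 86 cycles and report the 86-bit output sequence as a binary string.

11110000110011111001100101110011101111000000010110110110100101011101101001101010010010

tick  register→output (feedback)
  0  1111000011001111100→1 (1)
  1  1110000110011111001→1 (1)
  2  1100001100111110011→1 (0)
  3  1000011001111100110→1 (0)
  4  0000110011111001100→0 (1)
  5  0001100111110011001→0 (0)
  6  0011001111100110010→0 (1)
  7  0110011111001100101→0 (1)
  8  1100111110011001011→1 (1)
  9  1001111100110010111→1 (0)
 10  0011111001100101110→0 (0)
 11  0111110011001011100→0 (1)
 12  1111100110010111001→1 (1)
 13  1111001100101110011→1 (1)
 14  1110011001011100111→1 (0)
 15  1100110010111001110→1 (1)
 16  1001100101110011101→1 (1)
 17  0011001011100111011→0 (1)
 18  0110010111001110111→0 (1)
 19  1100101110011101111→1 (0)
 20  1001011100111011110→1 (0)
 21  0010111001110111100→0 (0)
 22  0101110011101111000→0 (0)
 23  1011100111011110000→1 (0)
 24  0111001110111100000→0 (0)
 25  1110011101111000000→1 (0)
 26  1100111011110000000→1 (1)
 27  1001110111100000001→1 (0)
 28  0011101111000000010→0 (1)
 29  0111011110000000101→0 (1)
 30  1110111100000001011→1 (0)
 31  1101111000000010110→1 (1)
 32  1011110000000101101→1 (1)
 33  0111100000001011011→0 (0)
 34  1111000000010110110→1 (1)
 35  1110000000101101101→1 (1)
 36  1100000001011011011→1 (0)
 37  1000000010110110110→1 (1)
 38  0000000101101101101→0 (0)
 39  0000001011011011010→0 (0)
 40  0000010110110110100→0 (1)
 41  0000101101101101001→0 (0)
 42  0001011011011010010→0 (1)
 43  0010110110110100101→0 (0)
 44  0101101101101001010→0 (1)
 45  1011011011010010101→1 (1)
 46  0110110110100101011→0 (1)
 47  1101101101001010111→1 (0)
 48  1011011010010101110→1 (1)
 49  0110110100101011101→0 (1)
 50  1101101001010111011→1 (0)
 51  1011010010101110110→1 (1)
 52  0110100101011101101→0 (0)
 53  1101001010111011010→1 (0)
 54  1010010101110110100→1 (1)
 55  0100101011101101001→0 (1)
 56  1001010111011010011→1 (0)
 57  0010101110110100110→0 (1)
 58  0101011101101001101→0 (0)
 59  1010111011010011010→1 (1)
 60  0101110110100110101→0 (0)
 61  1011101101001101010→1 (0)
 62  0111011010011010100→0 (1)
 63  1110110100110101001→1 (0)
 64  1101101001101010010→1 (0)
 65  1011010011010100100→1 (1)
 66  0110100110101001001→0 (0)
 67  1101001101010010010→1 (0)
 68  1010011010100100100→1 (1)
 69  0100110101001001001→0 (0)
 70  1001101010010010010→1 (1)
 71  0011010100100100101→0 (0)
 72  0110101001001001010→0 (0)
 73  1101010010010010100→1 (1)
 74  1010100100100101001→1 (0)
 75  0101001001001010010→0 (1)
 76  1010010010010100101→1 (1)
 77  0100100100101001011→0 (1)
 78  1001001001010010111→1 (1)
 79  0010010010100101111→0 (0)
 80  0100100101001011110→0 (1)
 81  1001001010010111101→1 (1)
 82  0010010100101111011→0 (0)
 83  0100101001011110110→0 (1)
 84  1001010010111101101→1 (0)
 85  0010100101111011010→0 (1)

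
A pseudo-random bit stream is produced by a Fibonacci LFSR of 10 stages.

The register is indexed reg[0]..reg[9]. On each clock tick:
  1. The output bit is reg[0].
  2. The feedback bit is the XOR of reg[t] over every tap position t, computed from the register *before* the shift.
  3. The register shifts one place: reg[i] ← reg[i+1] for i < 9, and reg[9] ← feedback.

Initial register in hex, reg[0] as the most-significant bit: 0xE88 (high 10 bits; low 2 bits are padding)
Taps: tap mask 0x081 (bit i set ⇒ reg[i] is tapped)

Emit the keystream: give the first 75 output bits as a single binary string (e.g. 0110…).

111010001010111111010001110011011100101000110100000011001001000100000100110

k : reg_k → out_k, fb_k
0: 1110100010 → 1, fb=1
1: 1101000101 → 1, fb=0
2: 1010001010 → 1, fb=1
3: 0100010101 → 0, fb=1
4: 1000101011 → 1, fb=1
5: 0001010111 → 0, fb=1
6: 0010101111 → 0, fb=1
7: 0101011111 → 0, fb=1
8: 1010111111 → 1, fb=0
9: 0101111110 → 0, fb=1
10: 1011111101 → 1, fb=0
11: 0111111010 → 0, fb=0
12: 1111110100 → 1, fb=0
13: 1111101000 → 1, fb=1
14: 1111010001 → 1, fb=1
15: 1110100011 → 1, fb=1
16: 1101000111 → 1, fb=0
17: 1010001110 → 1, fb=0
18: 0100011100 → 0, fb=1
19: 1000111001 → 1, fb=1
20: 0001110011 → 0, fb=0
21: 0011100110 → 0, fb=1
22: 0111001101 → 0, fb=1
23: 1110011011 → 1, fb=1
24: 1100110111 → 1, fb=0
25: 1001101110 → 1, fb=0
26: 0011011100 → 0, fb=1
27: 0110111001 → 0, fb=0
28: 1101110010 → 1, fb=1
29: 1011100101 → 1, fb=0
30: 0111001010 → 0, fb=0
31: 1110010100 → 1, fb=0
32: 1100101000 → 1, fb=1
33: 1001010001 → 1, fb=1
34: 0010100011 → 0, fb=0
35: 0101000110 → 0, fb=1
36: 1010001101 → 1, fb=0
37: 0100011010 → 0, fb=0
38: 1000110100 → 1, fb=0
39: 0001101000 → 0, fb=0
40: 0011010000 → 0, fb=0
41: 0110100000 → 0, fb=0
42: 1101000000 → 1, fb=1
43: 1010000001 → 1, fb=1
44: 0100000011 → 0, fb=0
45: 1000000110 → 1, fb=0
46: 0000001100 → 0, fb=1
47: 0000011001 → 0, fb=0
48: 0000110010 → 0, fb=0
49: 0001100100 → 0, fb=1
50: 0011001001 → 0, fb=0
51: 0110010010 → 0, fb=0
52: 1100100100 → 1, fb=0
53: 1001001000 → 1, fb=1
54: 0010010001 → 0, fb=0
55: 0100100010 → 0, fb=0
56: 1001000100 → 1, fb=0
57: 0010001000 → 0, fb=0
58: 0100010000 → 0, fb=0
59: 1000100000 → 1, fb=1
60: 0001000001 → 0, fb=0
61: 0010000010 → 0, fb=0
62: 0100000100 → 0, fb=1
63: 1000001001 → 1, fb=1
64: 0000010011 → 0, fb=0
65: 0000100110 → 0, fb=1
66: 0001001101 → 0, fb=1
67: 0010011011 → 0, fb=0
68: 0100110110 → 0, fb=1
69: 1001101101 → 1, fb=0
70: 0011011010 → 0, fb=0
71: 0110110100 → 0, fb=1
72: 1101101001 → 1, fb=1
73: 1011010011 → 1, fb=1
74: 0110100111 → 0, fb=1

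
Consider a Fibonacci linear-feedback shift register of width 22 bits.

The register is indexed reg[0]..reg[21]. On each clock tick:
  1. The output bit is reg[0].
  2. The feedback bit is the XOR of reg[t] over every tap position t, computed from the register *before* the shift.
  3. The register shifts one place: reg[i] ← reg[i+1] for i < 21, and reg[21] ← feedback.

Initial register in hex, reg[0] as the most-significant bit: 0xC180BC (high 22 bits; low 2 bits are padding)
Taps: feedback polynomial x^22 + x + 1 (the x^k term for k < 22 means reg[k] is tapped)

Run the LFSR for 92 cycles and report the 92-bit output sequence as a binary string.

11000001100000001011110100001010000001110001110001111000001001001001001000100001101101101101

tick  register→output (feedback)
  0  1100000110000000101111→1 (0)
  1  1000001100000001011110→1 (1)
  2  0000011000000010111101→0 (0)
  3  0000110000000101111010→0 (0)
  4  0001100000001011110100→0 (0)
  5  0011000000010111101000→0 (0)
  6  0110000000101111010000→0 (1)
  7  1100000001011110100001→1 (0)
  8  1000000010111101000010→1 (1)
  9  0000000101111010000101→0 (0)
 10  0000001011110100001010→0 (0)
 11  0000010111101000010100→0 (0)
 12  0000101111010000101000→0 (0)
 13  0001011110100001010000→0 (0)
 14  0010111101000010100000→0 (0)
 15  0101111010000101000000→0 (1)
 16  1011110100001010000001→1 (1)
 17  0111101000010100000011→0 (1)
 18  1111010000101000000111→1 (0)
 19  1110100001010000001110→1 (0)
 20  1101000010100000011100→1 (0)
 21  1010000101000000111000→1 (1)
 22  0100001010000001110001→0 (1)
 23  1000010100000011100011→1 (1)
 24  0000101000000111000111→0 (0)
 25  0001010000001110001110→0 (0)
 26  0010100000011100011100→0 (0)
 27  0101000000111000111000→0 (1)
 28  1010000001110001110001→1 (1)
 29  0100000011100011100011→0 (1)
 30  1000000111000111000111→1 (1)
 31  0000001110001110001111→0 (0)
 32  0000011100011100011110→0 (0)
 33  0000111000111000111100→0 (0)
 34  0001110001110001111000→0 (0)
 35  0011100011100011110000→0 (0)
 36  0111000111000111100000→0 (1)
 37  1110001110001111000001→1 (0)
 38  1100011100011110000010→1 (0)
 39  1000111000111100000100→1 (1)
 40  0001110001111000001001→0 (0)
 41  0011100011110000010010→0 (0)
 42  0111000111100000100100→0 (1)
 43  1110001111000001001001→1 (0)
 44  1100011110000010010010→1 (0)
 45  1000111100000100100100→1 (1)
 46  0001111000001001001001→0 (0)
 47  0011110000010010010010→0 (0)
 48  0111100000100100100100→0 (1)
 49  1111000001001001001001→1 (0)
 50  1110000010010010010010→1 (0)
 51  1100000100100100100100→1 (0)
 52  1000001001001001001000→1 (1)
 53  0000010010010010010001→0 (0)
 54  0000100100100100100010→0 (0)
 55  0001001001001001000100→0 (0)
 56  0010010010010010001000→0 (0)
 57  0100100100100100010000→0 (1)
 58  1001001001001000100001→1 (1)
 59  0010010010010001000011→0 (0)
 60  0100100100100010000110→0 (1)
 61  1001001001000100001101→1 (1)
 62  0010010010001000011011→0 (0)
 63  0100100100010000110110→0 (1)
 64  1001001000100001101101→1 (1)
 65  0010010001000011011011→0 (0)
 66  0100100010000110110110→0 (1)
 67  1001000100001101101101→1 (1)
 68  0010001000011011011011→0 (0)
 69  0100010000110110110110→0 (1)
 70  1000100001101101101101→1 (1)
 71  0001000011011011011011→0 (0)
 72  0010000110110110110110→0 (0)
 73  0100001101101101101100→0 (1)
 74  1000011011011011011001→1 (1)
 75  0000110110110110110011→0 (0)
 76  0001101101101101100110→0 (0)
 77  0011011011011011001100→0 (0)
 78  0110110110110110011000→0 (1)
 79  1101101101101100110001→1 (0)
 80  1011011011011001100010→1 (1)
 81  0110110110110011000101→0 (1)
 82  1101101101100110001011→1 (0)
 83  1011011011001100010110→1 (1)
 84  0110110110011000101101→0 (1)
 85  1101101100110001011011→1 (0)
 86  1011011001100010110110→1 (1)
 87  0110110011000101101101→0 (1)
 88  1101100110001011011011→1 (0)
 89  1011001100010110110110→1 (1)
 90  0110011000101101101101→0 (1)
 91  1100110001011011011011→1 (0)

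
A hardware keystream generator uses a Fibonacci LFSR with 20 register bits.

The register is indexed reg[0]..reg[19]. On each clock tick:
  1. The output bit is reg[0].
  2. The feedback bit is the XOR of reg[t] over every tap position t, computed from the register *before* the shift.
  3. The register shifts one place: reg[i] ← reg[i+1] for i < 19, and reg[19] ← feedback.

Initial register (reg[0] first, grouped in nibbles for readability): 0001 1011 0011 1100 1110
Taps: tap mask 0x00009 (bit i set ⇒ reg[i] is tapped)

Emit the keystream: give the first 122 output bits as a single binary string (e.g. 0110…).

00011011001111001110110000101101101110001101010000000111111001110100001110001101110101011111111000110111101000001111100010

tick  register→output (feedback)
  0  00011011001111001110→0 (1)
  1  00110110011110011101→0 (1)
  2  01101100111100111011→0 (0)
  3  11011001111001110110→1 (0)
  4  10110011110011101100→1 (0)
  5  01100111100111011000→0 (0)
  6  11001111001110110000→1 (1)
  7  10011110011101100001→1 (0)
  8  00111100111011000010→0 (1)
  9  01111001110110000101→0 (1)
 10  11110011101100001011→1 (0)
 11  11100111011000010110→1 (1)
 12  11001110110000101101→1 (1)
 13  10011101100001011011→1 (0)
 14  00111011000010110110→0 (1)
 15  01110110000101101101→0 (1)
 16  11101100001011011011→1 (1)
 17  11011000010110110111→1 (0)
 18  10110000101101101110→1 (0)
 19  01100001011011011100→0 (0)
 20  11000010110110111000→1 (1)
 21  10000101101101110001→1 (1)
 22  00001011011011100011→0 (0)
 23  00010110110111000110→0 (1)
 24  00101101101110001101→0 (0)
 25  01011011011100011010→0 (1)
 26  10110110111000110101→1 (0)
 27  01101101110001101010→0 (0)
 28  11011011100011010100→1 (0)
 29  10110111000110101000→1 (0)
 30  01101110001101010000→0 (0)
 31  11011100011010100000→1 (0)
 32  10111000110101000000→1 (0)
 33  01110001101010000000→0 (1)
 34  11100011010100000001→1 (1)
 35  11000110101000000011→1 (1)
 36  10001101010000000111→1 (1)
 37  00011010100000001111→0 (1)
 38  00110101000000011111→0 (1)
 39  01101010000000111111→0 (0)
 40  11010100000001111110→1 (0)
 41  10101000000011111100→1 (1)
 42  01010000000111111001→0 (1)
 43  10100000001111110011→1 (1)
 44  01000000011111100111→0 (0)
 45  10000000111111001110→1 (1)
 46  00000001111110011101→0 (0)
 47  00000011111100111010→0 (0)
 48  00000111111001110100→0 (0)
 49  00001111110011101000→0 (0)
 50  00011111100111010000→0 (1)
 51  00111111001110100001→0 (1)
 52  01111110011101000011→0 (1)
 53  11111100111010000111→1 (0)
 54  11111001110100001110→1 (0)
 55  11110011101000011100→1 (0)
 56  11100111010000111000→1 (1)
 57  11001110100001110001→1 (1)
 58  10011101000011100011→1 (0)
 59  00111010000111000110→0 (1)
 60  01110100001110001101→0 (1)
 61  11101000011100011011→1 (1)
 62  11010000111000110111→1 (0)
 63  10100001110001101110→1 (1)
 64  01000011100011011101→0 (0)
 65  10000111000110111010→1 (1)
 66  00001110001101110101→0 (0)
 67  00011100011011101010→0 (1)
 68  00111000110111010101→0 (1)
 69  01110001101110101011→0 (1)
 70  11100011011101010111→1 (1)
 71  11000110111010101111→1 (1)
 72  10001101110101011111→1 (1)
 73  00011011101010111111→0 (1)
 74  00110111010101111111→0 (1)
 75  01101110101011111111→0 (0)
 76  11011101010111111110→1 (0)
 77  10111010101111111100→1 (0)
 78  01110101011111111000→0 (1)
 79  11101010111111110001→1 (1)
 80  11010101111111100011→1 (0)
 81  10101011111111000110→1 (1)
 82  01010111111110001101→0 (1)
 83  10101111111100011011→1 (1)
 84  01011111111000110111→0 (1)
 85  10111111110001101111→1 (0)
 86  01111111100011011110→0 (1)
 87  11111111000110111101→1 (0)
 88  11111110001101111010→1 (0)
 89  11111100011011110100→1 (0)
 90  11111000110111101000→1 (0)
 91  11110001101111010000→1 (0)
 92  11100011011110100000→1 (1)
 93  11000110111101000001→1 (1)
 94  10001101111010000011→1 (1)
 95  00011011110100000111→0 (1)
 96  00110111101000001111→0 (1)
 97  01101111010000011111→0 (0)
 98  11011110100000111110→1 (0)
 99  10111101000001111100→1 (0)
100  01111010000011111000→0 (1)
101  11110100000111110001→1 (0)
102  11101000001111100010→1 (1)
103  11010000011111000101→1 (0)
104  10100000111110001010→1 (1)
105  01000001111100010101→0 (0)
106  10000011111000101010→1 (1)
107  00000111110001010101→0 (0)
108  00001111100010101010→0 (0)
109  00011111000101010100→0 (1)
110  00111110001010101001→0 (1)
111  01111100010101010011→0 (1)
112  11111000101010100111→1 (0)
113  11110001010101001110→1 (0)
114  11100010101010011100→1 (1)
115  11000101010100111001→1 (1)
116  10001010101001110011→1 (1)
117  00010101010011100111→0 (1)
118  00101010100111001111→0 (0)
119  01010101001110011110→0 (1)
120  10101010011100111101→1 (1)
121  01010100111001111011→0 (1)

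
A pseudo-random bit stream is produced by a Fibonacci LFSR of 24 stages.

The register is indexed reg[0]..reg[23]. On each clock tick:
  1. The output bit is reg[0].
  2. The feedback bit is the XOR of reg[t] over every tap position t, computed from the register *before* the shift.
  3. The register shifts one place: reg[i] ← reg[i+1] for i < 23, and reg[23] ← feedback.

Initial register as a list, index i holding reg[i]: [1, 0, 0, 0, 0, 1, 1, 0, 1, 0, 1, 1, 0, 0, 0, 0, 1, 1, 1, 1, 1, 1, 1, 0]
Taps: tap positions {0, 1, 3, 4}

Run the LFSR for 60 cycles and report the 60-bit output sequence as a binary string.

step | reg (before) | out | fb
   0 | 100001101011000011111110 | 1 | 1
   1 | 000011010110000111111101 | 0 | 1
   2 | 000110101100001111111011 | 0 | 0
   3 | 001101011000011111110110 | 0 | 1
   4 | 011010110000111111101101 | 0 | 0
   5 | 110101100001111111011010 | 1 | 1
   6 | 101011000011111110110101 | 1 | 0
   7 | 010110000111111101101010 | 0 | 1
   8 | 101100001111111011010101 | 1 | 0
   9 | 011000011111110110101010 | 0 | 1
  10 | 110000111111101101010101 | 1 | 0
  11 | 100001111111011010101010 | 1 | 1
  12 | 000011111110110101010101 | 0 | 1
  13 | 000111111101101010101011 | 0 | 0
  14 | 001111111011010101010110 | 0 | 0
  15 | 011111110110101010101100 | 0 | 1
  16 | 111111101101010101011001 | 1 | 0
  17 | 111111011010101010110010 | 1 | 0
  18 | 111110110101010101100100 | 1 | 0
  19 | 111101101010101011001000 | 1 | 1
  20 | 111011010101010110010001 | 1 | 1
  21 | 110110101010101100100011 | 1 | 0
  22 | 101101010101011001000110 | 1 | 0
  23 | 011010101010110010001100 | 0 | 0
  24 | 110101010101100100011000 | 1 | 1
  25 | 101010101011001000110001 | 1 | 0
  26 | 010101010110010001100010 | 0 | 0
  27 | 101010101100100011000100 | 1 | 0
  28 | 010101011001000110001000 | 0 | 0
  29 | 101010110010001100010000 | 1 | 0
  30 | 010101100100011000100000 | 0 | 0
  31 | 101011001000110001000000 | 1 | 0
  32 | 010110010001100010000000 | 0 | 1
  33 | 101100100011000100000001 | 1 | 0
  34 | 011001000110001000000010 | 0 | 1
  35 | 110010001100010000000101 | 1 | 1
  36 | 100100011000100000001011 | 1 | 0
  37 | 001000110001000000010110 | 0 | 0
  38 | 010001100010000000101100 | 0 | 1
  39 | 100011000100000001011001 | 1 | 0
  40 | 000110001000000010110010 | 0 | 0
  41 | 001100010000000101100100 | 0 | 1
  42 | 011000100000001011001001 | 0 | 1
  43 | 110001000000010110010011 | 1 | 0
  44 | 100010000000101100100110 | 1 | 0
  45 | 000100000001011001001100 | 0 | 1
  46 | 001000000010110010011001 | 0 | 0
  47 | 010000000101100100110010 | 0 | 1
  48 | 100000001011001001100101 | 1 | 1
  49 | 000000010110010011001011 | 0 | 0
  50 | 000000101100100110010110 | 0 | 0
  51 | 000001011001001100101100 | 0 | 0
  52 | 000010110010011001011000 | 0 | 1
  53 | 000101100100110010110001 | 0 | 1
  54 | 001011001001100101100011 | 0 | 1
  55 | 010110010011001011000111 | 0 | 1
  56 | 101100100110010110001111 | 1 | 0
  57 | 011001001100101100011110 | 0 | 1
  58 | 110010011001011000111101 | 1 | 1
  59 | 100100110010110001111011 | 1 | 0

100001101011000011111110110101010101100100011000100000001011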